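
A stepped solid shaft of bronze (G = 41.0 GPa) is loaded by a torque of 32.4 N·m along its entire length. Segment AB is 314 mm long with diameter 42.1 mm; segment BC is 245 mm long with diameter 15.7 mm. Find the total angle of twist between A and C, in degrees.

J_AB = π(0.0421)⁴/32 = 3.08×10^-7 m⁴; J_BC = π(0.0157)⁴/32 = 5.96×10^-9 m⁴.
θ = (T/G)·Σ L_i/J_i = (32.40/41.0×10⁹)·(0.314/3.08×10^-7 + 0.245/5.96×10^-9) = 0.03326 rad.

1.91°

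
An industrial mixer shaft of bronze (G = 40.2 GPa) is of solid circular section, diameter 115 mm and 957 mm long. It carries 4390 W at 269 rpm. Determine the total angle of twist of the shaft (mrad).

ω = 2π·269/60 = 28.17 rad/s, so T = P/ω = 4390 / 28.17 = 155.8 N·m.
J = πd⁴/32 = π(0.115)⁴/32 = 1.717×10^-5 m⁴.
θ = T·L/(G·J) = 155.8 × 0.957 / (40.2×10⁹ × 1.717×10^-5) = 2.161×10^-4 rad.

0.216 mrad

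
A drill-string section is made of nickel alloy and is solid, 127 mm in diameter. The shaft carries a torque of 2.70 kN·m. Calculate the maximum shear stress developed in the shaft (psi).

J = πd⁴/32 = π(0.127)⁴/32 = 2.554×10^-5 m⁴.
τ_max = T·r/J = 2700 × 0.0635 / 2.554×10^-5 = 6.713×10^6 Pa.

974 psi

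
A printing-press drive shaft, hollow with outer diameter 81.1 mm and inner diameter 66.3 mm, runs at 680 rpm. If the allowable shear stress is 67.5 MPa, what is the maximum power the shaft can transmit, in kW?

279 kW

J = π(d_o⁴ − d_i⁴)/32 = π(0.0811⁴ − 0.0663⁴)/32 = 2.350×10^-6 m⁴.
T_max = τ_allow·J/r = 6.75×10^7 × 2.350×10^-6 / 0.0405 = 3912 N·m.
ω = 2π·680/60 = 71.21 rad/s, so P_max = T_max·ω = 2.786×10^5 W.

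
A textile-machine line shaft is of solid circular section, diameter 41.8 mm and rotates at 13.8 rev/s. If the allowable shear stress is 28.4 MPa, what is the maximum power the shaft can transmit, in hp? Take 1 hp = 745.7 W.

47.4 hp

J = πd⁴/32 = π(0.0418)⁴/32 = 2.997×10^-7 m⁴.
T_max = τ_allow·J/r = 2.84×10^7 × 2.997×10^-7 / 0.0209 = 407.3 N·m.
ω = 2π·13.8 = 86.71 rad/s, so P_max = T_max·ω = 3.531×10^4 W.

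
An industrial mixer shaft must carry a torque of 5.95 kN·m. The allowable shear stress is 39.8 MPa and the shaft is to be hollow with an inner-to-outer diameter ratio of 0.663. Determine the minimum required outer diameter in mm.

For a hollow shaft with d_i/d_o = 0.663: τ_max = 16T/(π d_o³ (1−k⁴)), so d_o = [16T/(π τ_allow (1−k⁴))]^(1/3) = [16·5950/(π·3.98×10^7·0.8068)]^(1/3) = 0.09809 m.

98.1 mm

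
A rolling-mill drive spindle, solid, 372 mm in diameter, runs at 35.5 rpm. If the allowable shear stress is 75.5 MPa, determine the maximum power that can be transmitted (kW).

2840 kW

J = πd⁴/32 = π(0.372)⁴/32 = 1.880×10^-3 m⁴.
T_max = τ_allow·J/r = 7.55×10^7 × 1.880×10^-3 / 0.186 = 763100 N·m.
ω = 2π·35.5/60 = 3.718 rad/s, so P_max = T_max·ω = 2.837×10^6 W.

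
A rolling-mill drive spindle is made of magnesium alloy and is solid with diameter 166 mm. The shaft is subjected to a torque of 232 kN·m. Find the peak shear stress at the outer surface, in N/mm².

258 N/mm²

J = πd⁴/32 = π(0.166)⁴/32 = 7.455×10^-5 m⁴.
τ_max = T·r/J = 232000 × 0.0830 / 7.455×10^-5 = 2.583×10^8 Pa.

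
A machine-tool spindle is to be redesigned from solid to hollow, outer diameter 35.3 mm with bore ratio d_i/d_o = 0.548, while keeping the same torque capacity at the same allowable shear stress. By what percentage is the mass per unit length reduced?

25.5 %

Equal τ_max and T ⇒ the solid shaft needs d_s³ = d_o³(1−k⁴), so d_s = 35.3·(1−0.548⁴)^(1/3) = 34.21 mm.
Area ratio A_h/A_s = d_o²(1−k²)/d_s² = (1−k²)/(1−k⁴)^(2/3) = 0.7452.
Mass saving = 1 − 0.7452 = 25.5 %.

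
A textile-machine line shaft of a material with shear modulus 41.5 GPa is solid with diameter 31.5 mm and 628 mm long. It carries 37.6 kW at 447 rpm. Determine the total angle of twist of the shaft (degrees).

7.21°

ω = 2π·447/60 = 46.81 rad/s, so T = P/ω = 37.6×10³ / 46.81 = 803.3 N·m.
J = πd⁴/32 = π(0.0315)⁴/32 = 9.666×10^-8 m⁴.
θ = T·L/(G·J) = 803.3 × 0.628 / (41.5×10⁹ × 9.666×10^-8) = 0.1258 rad.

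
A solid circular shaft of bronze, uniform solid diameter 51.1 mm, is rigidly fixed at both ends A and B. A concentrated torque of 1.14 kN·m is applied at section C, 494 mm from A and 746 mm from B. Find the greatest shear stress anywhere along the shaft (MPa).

26.2 MPa

With uniform GJ and both ends fixed, compatibility θ_AC = θ_CB gives T_A·a = T_B·b, together with T_A + T_B = T₀.
T_A = T₀·b/(a+b) = 1140·746/1240 = 685.8 N·m; T_B = 454.2 N·m.
τ in each portion: τ_AC = 2.62×10^7 Pa, τ_CB = 1.73×10^7 Pa; maximum is in AC.
τ_max = T_AC·r/J = 685.8·0.0255/6.69×10^-7 = 2.618×10^7 Pa.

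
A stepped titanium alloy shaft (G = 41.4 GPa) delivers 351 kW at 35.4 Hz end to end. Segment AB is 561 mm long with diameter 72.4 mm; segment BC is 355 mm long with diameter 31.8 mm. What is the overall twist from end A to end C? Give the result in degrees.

8.18°

ω = 2π·35.4 = 222.4 rad/s, so T = P/ω = 351×10³ / 222.4 = 1578 N·m.
J_AB = π(0.0724)⁴/32 = 2.70×10^-6 m⁴; J_BC = π(0.0318)⁴/32 = 1.00×10^-7 m⁴.
θ = (T/G)·Σ L_i/J_i = (1578/41.4×10⁹)·(0.561/2.70×10^-6 + 0.355/1.00×10^-7) = 0.1427 rad.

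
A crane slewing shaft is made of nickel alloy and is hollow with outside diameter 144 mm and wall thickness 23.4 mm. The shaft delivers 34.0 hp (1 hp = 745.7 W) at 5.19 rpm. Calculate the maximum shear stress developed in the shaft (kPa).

100000 kPa

ω = 2π·5.19/60 = 0.5435 rad/s, so T = P/ω = 34.0×745.7 / 0.5435 = 46650 N·m.
J = π(d_o⁴ − d_i⁴)/32 = π(0.144⁴ − 0.0972⁴)/32 = 3.345×10^-5 m⁴.
τ_max = T·r/J = 46650 × 0.0720 / 3.345×10^-5 = 1.004×10^8 Pa.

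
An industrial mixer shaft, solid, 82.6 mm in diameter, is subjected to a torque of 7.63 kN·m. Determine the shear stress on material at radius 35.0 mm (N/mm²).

58.4 N/mm²

J = πd⁴/32 = π(0.0826)⁴/32 = 4.570×10^-6 m⁴.
Shear stress varies linearly with radius: τ = T·r/J = 7630 × 0.0350 / 4.570×10^-6 = 5.843×10^7 Pa.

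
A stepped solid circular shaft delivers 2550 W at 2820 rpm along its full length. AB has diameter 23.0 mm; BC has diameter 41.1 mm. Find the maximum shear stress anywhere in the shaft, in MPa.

3.61 MPa

ω = 2π·2820/60 = 295.3 rad/s, so T = P/ω = 2550 / 295.3 = 8.635 N·m.
Under the same torque, τ_max = 16T/(πd³) is largest where d is smallest — segment AB (d = 23.0 mm).
τ_max = 16·8.635/(π·(0.0230)³) = 3.615×10^6 Pa.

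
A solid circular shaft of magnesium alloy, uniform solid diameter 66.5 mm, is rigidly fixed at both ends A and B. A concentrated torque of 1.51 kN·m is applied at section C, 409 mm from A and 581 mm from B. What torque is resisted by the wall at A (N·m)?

886 N·m

With uniform GJ and both ends fixed, compatibility θ_AC = θ_CB gives T_A·a = T_B·b, together with T_A + T_B = T₀.
T_A = T₀·b/(a+b) = 1510·581/990.0 = 886.2 N·m; T_B = 623.8 N·m.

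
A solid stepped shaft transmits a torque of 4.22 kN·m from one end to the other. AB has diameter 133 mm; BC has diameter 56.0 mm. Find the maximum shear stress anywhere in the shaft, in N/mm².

122 N/mm²

Under the same torque, τ_max = 16T/(πd³) is largest where d is smallest — segment BC (d = 56.0 mm).
τ_max = 16·4220/(π·(0.0560)³) = 1.224×10^8 Pa.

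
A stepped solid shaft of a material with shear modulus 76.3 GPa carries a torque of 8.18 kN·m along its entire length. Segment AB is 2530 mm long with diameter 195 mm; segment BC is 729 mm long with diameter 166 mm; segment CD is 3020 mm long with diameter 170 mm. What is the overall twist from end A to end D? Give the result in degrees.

0.396°

J_AB = π(0.195)⁴/32 = 1.42×10^-4 m⁴; J_BC = π(0.166)⁴/32 = 7.45×10^-5 m⁴; J_CD = π(0.170)⁴/32 = 8.20×10^-5 m⁴.
θ = (T/G)·Σ L_i/J_i = (8180/76.3×10⁹)·(2.53/1.42×10^-4 + 0.729/7.45×10^-5 + 3.02/8.20×10^-5) = 6.908×10^-3 rad.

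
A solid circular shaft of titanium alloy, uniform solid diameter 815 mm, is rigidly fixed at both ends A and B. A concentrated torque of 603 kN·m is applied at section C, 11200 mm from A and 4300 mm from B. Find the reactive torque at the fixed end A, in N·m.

With uniform GJ and both ends fixed, compatibility θ_AC = θ_CB gives T_A·a = T_B·b, together with T_A + T_B = T₀.
T_A = T₀·b/(a+b) = 603000·4300/15500 = 167300 N·m; T_B = 435700 N·m.

167000 N·m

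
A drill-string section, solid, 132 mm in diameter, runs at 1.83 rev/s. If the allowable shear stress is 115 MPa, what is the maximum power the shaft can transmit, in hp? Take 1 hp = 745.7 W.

J = πd⁴/32 = π(0.132)⁴/32 = 2.981×10^-5 m⁴.
T_max = τ_allow·J/r = 1.15×10^8 × 2.981×10^-5 / 0.0660 = 51930 N·m.
ω = 2π·1.83 = 11.50 rad/s, so P_max = T_max·ω = 5.971×10^5 W.

801 hp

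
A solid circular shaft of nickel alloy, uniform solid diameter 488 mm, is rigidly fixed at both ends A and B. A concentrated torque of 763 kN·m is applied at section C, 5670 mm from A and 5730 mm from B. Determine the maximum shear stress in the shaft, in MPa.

16.8 MPa

With uniform GJ and both ends fixed, compatibility θ_AC = θ_CB gives T_A·a = T_B·b, together with T_A + T_B = T₀.
T_A = T₀·b/(a+b) = 763000·5730/11400 = 383500 N·m; T_B = 379500 N·m.
τ in each portion: τ_AC = 1.68×10^7 Pa, τ_CB = 1.66×10^7 Pa; maximum is in AC.
τ_max = T_AC·r/J = 383500·0.244/5.57×10^-3 = 1.681×10^7 Pa.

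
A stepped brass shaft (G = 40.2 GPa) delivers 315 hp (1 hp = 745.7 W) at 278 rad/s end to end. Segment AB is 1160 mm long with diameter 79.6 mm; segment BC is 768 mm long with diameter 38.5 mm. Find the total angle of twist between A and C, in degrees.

4.64°

ω = 278 rad/s, so T = P/ω = 315×745.7 / 278.0 = 844.9 N·m.
J_AB = π(0.0796)⁴/32 = 3.94×10^-6 m⁴; J_BC = π(0.0385)⁴/32 = 2.16×10^-7 m⁴.
θ = (T/G)·Σ L_i/J_i = (844.9/40.2×10⁹)·(1.16/3.94×10^-6 + 0.768/2.16×10^-7) = 0.08102 rad.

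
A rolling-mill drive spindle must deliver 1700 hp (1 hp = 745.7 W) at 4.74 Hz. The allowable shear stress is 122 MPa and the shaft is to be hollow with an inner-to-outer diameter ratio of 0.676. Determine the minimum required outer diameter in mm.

131 mm

ω = 2π·4.74 = 29.78 rad/s, so T = P/ω = 1700×745.7 / 29.78 = 42570 N·m.
For a hollow shaft with d_i/d_o = 0.676: τ_max = 16T/(π d_o³ (1−k⁴)), so d_o = [16T/(π τ_allow (1−k⁴))]^(1/3) = [16·42570/(π·1.22×10^8·0.7912)]^(1/3) = 0.1310 m.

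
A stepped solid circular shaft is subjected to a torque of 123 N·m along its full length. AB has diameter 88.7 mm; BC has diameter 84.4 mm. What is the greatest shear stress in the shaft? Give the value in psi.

Under the same torque, τ_max = 16T/(πd³) is largest where d is smallest — segment BC (d = 84.4 mm).
τ_max = 16·123.0/(π·(0.0844)³) = 1.042×10^6 Pa.

151 psi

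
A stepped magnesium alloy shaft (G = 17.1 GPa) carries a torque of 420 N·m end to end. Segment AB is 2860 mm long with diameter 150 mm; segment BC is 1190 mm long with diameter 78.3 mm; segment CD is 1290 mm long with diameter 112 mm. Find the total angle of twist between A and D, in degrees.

0.652°

J_AB = π(0.150)⁴/32 = 4.97×10^-5 m⁴; J_BC = π(0.0783)⁴/32 = 3.69×10^-6 m⁴; J_CD = π(0.112)⁴/32 = 1.54×10^-5 m⁴.
θ = (T/G)·Σ L_i/J_i = (420.0/17.1×10⁹)·(2.86/4.97×10^-5 + 1.19/3.69×10^-6 + 1.29/1.54×10^-5) = 0.01138 rad.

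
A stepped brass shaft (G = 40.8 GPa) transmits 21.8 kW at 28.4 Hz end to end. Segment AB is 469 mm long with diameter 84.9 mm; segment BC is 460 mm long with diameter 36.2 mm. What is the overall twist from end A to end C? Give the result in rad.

0.00845 rad

ω = 2π·28.4 = 178.4 rad/s, so T = P/ω = 21.8×10³ / 178.4 = 122.2 N·m.
J_AB = π(0.0849)⁴/32 = 5.10×10^-6 m⁴; J_BC = π(0.0362)⁴/32 = 1.69×10^-7 m⁴.
θ = (T/G)·Σ L_i/J_i = (122.2/40.8×10⁹)·(0.469/5.10×10^-6 + 0.460/1.69×10^-7) = 8.445×10^-3 rad.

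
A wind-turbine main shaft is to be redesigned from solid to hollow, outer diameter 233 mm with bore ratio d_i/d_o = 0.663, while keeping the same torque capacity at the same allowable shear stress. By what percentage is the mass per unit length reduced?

Equal τ_max and T ⇒ the solid shaft needs d_s³ = d_o³(1−k⁴), so d_s = 233·(1−0.663⁴)^(1/3) = 216.9 mm.
Area ratio A_h/A_s = d_o²(1−k²)/d_s² = (1−k²)/(1−k⁴)^(2/3) = 0.6467.
Mass saving = 1 − 0.6467 = 35.3 %.

35.3 %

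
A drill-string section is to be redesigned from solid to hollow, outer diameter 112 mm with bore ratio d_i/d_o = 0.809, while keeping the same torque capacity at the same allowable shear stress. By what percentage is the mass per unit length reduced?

49.8 %

Equal τ_max and T ⇒ the solid shaft needs d_s³ = d_o³(1−k⁴), so d_s = 112·(1−0.809⁴)^(1/3) = 92.95 mm.
Area ratio A_h/A_s = d_o²(1−k²)/d_s² = (1−k²)/(1−k⁴)^(2/3) = 0.5016.
Mass saving = 1 − 0.5016 = 49.8 %.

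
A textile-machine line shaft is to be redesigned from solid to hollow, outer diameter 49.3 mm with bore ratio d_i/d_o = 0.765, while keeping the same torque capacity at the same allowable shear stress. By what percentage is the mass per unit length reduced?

45.1 %

Equal τ_max and T ⇒ the solid shaft needs d_s³ = d_o³(1−k⁴), so d_s = 49.3·(1−0.765⁴)^(1/3) = 42.87 mm.
Area ratio A_h/A_s = d_o²(1−k²)/d_s² = (1−k²)/(1−k⁴)^(2/3) = 0.5485.
Mass saving = 1 − 0.5485 = 45.1 %.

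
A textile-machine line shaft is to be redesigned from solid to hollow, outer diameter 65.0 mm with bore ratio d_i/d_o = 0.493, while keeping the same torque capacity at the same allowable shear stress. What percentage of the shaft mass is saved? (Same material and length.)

21.2 %

Equal τ_max and T ⇒ the solid shaft needs d_s³ = d_o³(1−k⁴), so d_s = 65.0·(1−0.493⁴)^(1/3) = 63.69 mm.
Area ratio A_h/A_s = d_o²(1−k²)/d_s² = (1−k²)/(1−k⁴)^(2/3) = 0.7883.
Mass saving = 1 − 0.7883 = 21.2 %.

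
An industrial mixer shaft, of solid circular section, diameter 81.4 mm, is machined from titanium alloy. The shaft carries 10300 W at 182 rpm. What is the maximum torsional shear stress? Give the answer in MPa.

5.10 MPa

ω = 2π·182/60 = 19.06 rad/s, so T = P/ω = 10300 / 19.06 = 540.4 N·m.
J = πd⁴/32 = π(0.0814)⁴/32 = 4.310×10^-6 m⁴.
τ_max = T·r/J = 540.4 × 0.0407 / 4.310×10^-6 = 5.103×10^6 Pa.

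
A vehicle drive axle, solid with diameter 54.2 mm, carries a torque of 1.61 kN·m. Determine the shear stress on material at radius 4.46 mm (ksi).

J = πd⁴/32 = π(0.0542)⁴/32 = 8.472×10^-7 m⁴.
Shear stress varies linearly with radius: τ = T·r/J = 1610 × 0.00446 / 8.472×10^-7 = 8.475×10^6 Pa.

1.23 ksi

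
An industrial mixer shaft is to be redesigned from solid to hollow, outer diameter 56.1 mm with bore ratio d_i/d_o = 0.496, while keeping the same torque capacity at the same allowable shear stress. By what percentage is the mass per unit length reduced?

Equal τ_max and T ⇒ the solid shaft needs d_s³ = d_o³(1−k⁴), so d_s = 56.1·(1−0.496⁴)^(1/3) = 54.94 mm.
Area ratio A_h/A_s = d_o²(1−k²)/d_s² = (1−k²)/(1−k⁴)^(2/3) = 0.7860.
Mass saving = 1 − 0.7860 = 21.4 %.

21.4 %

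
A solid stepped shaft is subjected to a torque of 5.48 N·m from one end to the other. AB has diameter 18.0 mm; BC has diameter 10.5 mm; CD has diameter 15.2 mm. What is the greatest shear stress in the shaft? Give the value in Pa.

2.41e7 Pa

Under the same torque, τ_max = 16T/(πd³) is largest where d is smallest — segment BC (d = 10.5 mm).
τ_max = 16·5.480/(π·(0.0105)³) = 2.411×10^7 Pa.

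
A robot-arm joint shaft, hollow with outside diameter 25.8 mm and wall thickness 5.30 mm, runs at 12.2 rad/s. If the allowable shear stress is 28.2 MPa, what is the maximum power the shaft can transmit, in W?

J = π(d_o⁴ − d_i⁴)/32 = π(0.0258⁴ − 0.0152⁴)/32 = 3.826×10^-8 m⁴.
T_max = τ_allow·J/r = 2.82×10^7 × 3.826×10^-8 / 0.0129 = 83.63 N·m.
ω = 12.2 rad/s, so P_max = T_max·ω = 1020 W.

1020 W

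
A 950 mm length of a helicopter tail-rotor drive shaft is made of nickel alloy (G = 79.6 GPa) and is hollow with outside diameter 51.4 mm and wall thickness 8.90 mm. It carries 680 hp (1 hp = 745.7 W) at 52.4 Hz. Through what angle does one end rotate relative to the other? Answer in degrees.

1.88°

ω = 2π·52.4 = 329.2 rad/s, so T = P/ω = 680×745.7 / 329.2 = 1540 N·m.
J = π(d_o⁴ − d_i⁴)/32 = π(0.0514⁴ − 0.0336⁴)/32 = 5.601×10^-7 m⁴.
θ = T·L/(G·J) = 1540 × 0.950 / (79.6×10⁹ × 5.601×10^-7) = 0.03282 rad.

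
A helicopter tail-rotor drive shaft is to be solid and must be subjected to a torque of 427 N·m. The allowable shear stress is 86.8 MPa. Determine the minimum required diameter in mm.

For a solid shaft τ_max = 16T/(πd³), so d = (16T/(π τ_allow))^(1/3) = (16·427.0/(π·8.68×10^7))^(1/3) = 0.02926 m.

29.3 mm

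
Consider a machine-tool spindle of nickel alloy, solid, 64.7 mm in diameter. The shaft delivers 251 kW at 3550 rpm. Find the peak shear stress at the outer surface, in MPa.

ω = 2π·3550/60 = 371.8 rad/s, so T = P/ω = 251×10³ / 371.8 = 675.2 N·m.
J = πd⁴/32 = π(0.0647)⁴/32 = 1.720×10^-6 m⁴.
τ_max = T·r/J = 675.2 × 0.0324 / 1.720×10^-6 = 1.270×10^7 Pa.

12.7 MPa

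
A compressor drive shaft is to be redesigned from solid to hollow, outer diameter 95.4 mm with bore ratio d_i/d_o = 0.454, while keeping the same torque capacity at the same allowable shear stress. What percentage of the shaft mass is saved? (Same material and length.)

18.3 %

Equal τ_max and T ⇒ the solid shaft needs d_s³ = d_o³(1−k⁴), so d_s = 95.4·(1−0.454⁴)^(1/3) = 94.03 mm.
Area ratio A_h/A_s = d_o²(1−k²)/d_s² = (1−k²)/(1−k⁴)^(2/3) = 0.8172.
Mass saving = 1 − 0.8172 = 18.3 %.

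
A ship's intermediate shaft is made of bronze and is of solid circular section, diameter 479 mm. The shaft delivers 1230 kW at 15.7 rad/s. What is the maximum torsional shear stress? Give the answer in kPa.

ω = 15.7 rad/s, so T = P/ω = 1230×10³ / 15.70 = 78340 N·m.
J = πd⁴/32 = π(0.479)⁴/32 = 5.168×10^-3 m⁴.
τ_max = T·r/J = 78340 × 0.239 / 5.168×10^-3 = 3.631×10^6 Pa.

3630 kPa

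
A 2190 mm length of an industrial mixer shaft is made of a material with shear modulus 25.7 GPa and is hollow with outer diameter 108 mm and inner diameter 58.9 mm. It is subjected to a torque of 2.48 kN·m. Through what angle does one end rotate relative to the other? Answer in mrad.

J = π(d_o⁴ − d_i⁴)/32 = π(0.108⁴ − 0.0589⁴)/32 = 1.217×10^-5 m⁴.
θ = T·L/(G·J) = 2480 × 2.19 / (25.7×10⁹ × 1.217×10^-5) = 0.01736 rad.

17.4 mrad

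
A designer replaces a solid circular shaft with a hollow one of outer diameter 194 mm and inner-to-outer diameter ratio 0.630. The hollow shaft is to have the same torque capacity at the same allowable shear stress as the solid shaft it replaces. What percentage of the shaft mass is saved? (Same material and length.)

32.4 %

Equal τ_max and T ⇒ the solid shaft needs d_s³ = d_o³(1−k⁴), so d_s = 194·(1−0.630⁴)^(1/3) = 183.2 mm.
Area ratio A_h/A_s = d_o²(1−k²)/d_s² = (1−k²)/(1−k⁴)^(2/3) = 0.6761.
Mass saving = 1 − 0.6761 = 32.4 %.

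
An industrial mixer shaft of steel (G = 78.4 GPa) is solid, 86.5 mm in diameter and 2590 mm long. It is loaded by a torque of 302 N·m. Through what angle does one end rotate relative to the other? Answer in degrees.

J = πd⁴/32 = π(0.0865)⁴/32 = 5.496×10^-6 m⁴.
θ = T·L/(G·J) = 302.0 × 2.59 / (78.4×10⁹ × 5.496×10^-6) = 1.815×10^-3 rad.

0.104°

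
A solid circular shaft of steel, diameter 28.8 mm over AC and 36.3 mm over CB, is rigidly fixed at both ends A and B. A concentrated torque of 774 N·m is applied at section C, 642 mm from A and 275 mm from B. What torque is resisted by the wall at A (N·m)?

112 N·m

Compatibility: T_A·a/J_AC = T_B·b/J_CB with T_A + T_B = T₀.
J_AC = 6.75×10^-8 m⁴, J_CB = 1.70×10^-7 m⁴, so T_A = T₀·(J_AC/a)/((J_AC/a)+(J_CB/b)) = 112.3 N·m, T_B = 661.7 N·m.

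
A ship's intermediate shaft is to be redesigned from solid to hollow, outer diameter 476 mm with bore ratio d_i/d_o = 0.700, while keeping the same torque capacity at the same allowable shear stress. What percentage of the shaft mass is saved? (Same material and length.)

Equal τ_max and T ⇒ the solid shaft needs d_s³ = d_o³(1−k⁴), so d_s = 476·(1−0.700⁴)^(1/3) = 434.4 mm.
Area ratio A_h/A_s = d_o²(1−k²)/d_s² = (1−k²)/(1−k⁴)^(2/3) = 0.6124.
Mass saving = 1 − 0.6124 = 38.8 %.

38.8 %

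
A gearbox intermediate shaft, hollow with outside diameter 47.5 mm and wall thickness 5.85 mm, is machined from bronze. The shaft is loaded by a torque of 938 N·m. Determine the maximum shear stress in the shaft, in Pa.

J = π(d_o⁴ − d_i⁴)/32 = π(0.0475⁴ − 0.0358⁴)/32 = 3.385×10^-7 m⁴.
τ_max = T·r/J = 938.0 × 0.0238 / 3.385×10^-7 = 6.581×10^7 Pa.

6.58e7 Pa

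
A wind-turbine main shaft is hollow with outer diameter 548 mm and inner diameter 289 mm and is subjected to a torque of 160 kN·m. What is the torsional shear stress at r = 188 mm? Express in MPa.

3.68 MPa

J = π(d_o⁴ − d_i⁴)/32 = π(0.548⁴ − 0.289⁴)/32 = 8.169×10^-3 m⁴.
Shear stress varies linearly with radius: τ = T·r/J = 160000 × 0.188 / 8.169×10^-3 = 3.682×10^6 Pa.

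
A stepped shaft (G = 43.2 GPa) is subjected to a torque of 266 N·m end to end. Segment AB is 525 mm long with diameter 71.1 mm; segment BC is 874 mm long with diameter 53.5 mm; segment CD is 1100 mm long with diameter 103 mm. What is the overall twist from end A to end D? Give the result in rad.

0.00859 rad

J_AB = π(0.0711)⁴/32 = 2.51×10^-6 m⁴; J_BC = π(0.0535)⁴/32 = 8.04×10^-7 m⁴; J_CD = π(0.103)⁴/32 = 1.10×10^-5 m⁴.
θ = (T/G)·Σ L_i/J_i = (266.0/43.2×10⁹)·(0.525/2.51×10^-6 + 0.874/8.04×10^-7 + 1.10/1.10×10^-5) = 8.593×10^-3 rad.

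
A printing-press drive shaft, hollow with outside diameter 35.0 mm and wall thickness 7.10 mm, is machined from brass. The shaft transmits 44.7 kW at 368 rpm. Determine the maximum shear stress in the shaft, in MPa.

157 MPa

ω = 2π·368/60 = 38.54 rad/s, so T = P/ω = 44.7×10³ / 38.54 = 1160 N·m.
J = π(d_o⁴ − d_i⁴)/32 = π(0.0350⁴ − 0.0208⁴)/32 = 1.289×10^-7 m⁴.
τ_max = T·r/J = 1160 × 0.0175 / 1.289×10^-7 = 1.574×10^8 Pa.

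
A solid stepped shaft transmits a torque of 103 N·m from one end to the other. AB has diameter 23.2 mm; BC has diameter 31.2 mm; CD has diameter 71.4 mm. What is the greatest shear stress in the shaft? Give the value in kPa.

Under the same torque, τ_max = 16T/(πd³) is largest where d is smallest — segment AB (d = 23.2 mm).
τ_max = 16·103.0/(π·(0.0232)³) = 4.201×10^7 Pa.

42000 kPa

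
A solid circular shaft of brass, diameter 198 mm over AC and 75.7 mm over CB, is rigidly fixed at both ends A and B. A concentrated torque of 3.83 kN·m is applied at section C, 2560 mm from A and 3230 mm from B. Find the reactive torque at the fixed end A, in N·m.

Compatibility: T_A·a/J_AC = T_B·b/J_CB with T_A + T_B = T₀.
J_AC = 1.51×10^-4 m⁴, J_CB = 3.22×10^-6 m⁴, so T_A = T₀·(J_AC/a)/((J_AC/a)+(J_CB/b)) = 3766 N·m, T_B = 63.78 N·m.

3770 N·m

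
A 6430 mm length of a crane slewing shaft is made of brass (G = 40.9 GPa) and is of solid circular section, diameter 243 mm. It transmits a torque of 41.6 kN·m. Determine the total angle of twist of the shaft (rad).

0.0191 rad

J = πd⁴/32 = π(0.243)⁴/32 = 3.423×10^-4 m⁴.
θ = T·L/(G·J) = 41600 × 6.43 / (40.9×10⁹ × 3.423×10^-4) = 0.01911 rad.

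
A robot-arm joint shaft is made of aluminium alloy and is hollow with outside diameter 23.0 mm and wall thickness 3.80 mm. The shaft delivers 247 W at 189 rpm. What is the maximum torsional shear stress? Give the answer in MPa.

6.54 MPa

ω = 2π·189/60 = 19.79 rad/s, so T = P/ω = 247 / 19.79 = 12.48 N·m.
J = π(d_o⁴ − d_i⁴)/32 = π(0.0230⁴ − 0.0154⁴)/32 = 2.195×10^-8 m⁴.
τ_max = T·r/J = 12.48 × 0.0115 / 2.195×10^-8 = 6.538×10^6 Pa.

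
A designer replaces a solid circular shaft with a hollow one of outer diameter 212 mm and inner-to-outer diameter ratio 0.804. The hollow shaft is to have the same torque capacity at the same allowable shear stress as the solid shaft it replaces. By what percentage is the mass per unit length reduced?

Equal τ_max and T ⇒ the solid shaft needs d_s³ = d_o³(1−k⁴), so d_s = 212·(1−0.804⁴)^(1/3) = 177.0 mm.
Area ratio A_h/A_s = d_o²(1−k²)/d_s² = (1−k²)/(1−k⁴)^(2/3) = 0.5072.
Mass saving = 1 − 0.5072 = 49.3 %.

49.3 %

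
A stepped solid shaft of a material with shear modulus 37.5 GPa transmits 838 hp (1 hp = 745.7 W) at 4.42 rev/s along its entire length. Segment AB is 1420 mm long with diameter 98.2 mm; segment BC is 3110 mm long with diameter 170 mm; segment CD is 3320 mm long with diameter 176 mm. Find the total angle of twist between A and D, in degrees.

7.86°

ω = 2π·4.42 = 27.77 rad/s, so T = P/ω = 838×745.7 / 27.77 = 22500 N·m.
J_AB = π(0.0982)⁴/32 = 9.13×10^-6 m⁴; J_BC = π(0.170)⁴/32 = 8.20×10^-5 m⁴; J_CD = π(0.176)⁴/32 = 9.42×10^-5 m⁴.
θ = (T/G)·Σ L_i/J_i = (22500/37.5×10⁹)·(1.42/9.13×10^-6 + 3.11/8.20×10^-5 + 3.32/9.42×10^-5) = 0.1372 rad.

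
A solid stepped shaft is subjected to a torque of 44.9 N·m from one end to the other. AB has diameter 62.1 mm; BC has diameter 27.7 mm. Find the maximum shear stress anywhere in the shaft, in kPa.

10800 kPa

Under the same torque, τ_max = 16T/(πd³) is largest where d is smallest — segment BC (d = 27.7 mm).
τ_max = 16·44.90/(π·(0.0277)³) = 1.076×10^7 Pa.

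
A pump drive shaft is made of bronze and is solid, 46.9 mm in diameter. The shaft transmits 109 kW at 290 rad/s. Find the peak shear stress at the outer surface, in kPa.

ω = 290 rad/s, so T = P/ω = 109×10³ / 290.0 = 375.9 N·m.
J = πd⁴/32 = π(0.0469)⁴/32 = 4.750×10^-7 m⁴.
τ_max = T·r/J = 375.9 × 0.0234 / 4.750×10^-7 = 1.856×10^7 Pa.

18600 kPa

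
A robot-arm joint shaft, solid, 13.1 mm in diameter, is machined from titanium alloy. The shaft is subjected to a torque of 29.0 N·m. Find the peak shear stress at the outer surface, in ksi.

J = πd⁴/32 = π(0.0131)⁴/32 = 2.891×10^-9 m⁴.
τ_max = T·r/J = 29.00 × 0.00655 / 2.891×10^-9 = 6.570×10^7 Pa.

9.53 ksi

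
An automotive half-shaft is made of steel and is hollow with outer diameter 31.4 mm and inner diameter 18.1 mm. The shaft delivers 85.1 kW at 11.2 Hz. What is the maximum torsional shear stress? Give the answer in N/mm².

ω = 2π·11.2 = 70.37 rad/s, so T = P/ω = 85.1×10³ / 70.37 = 1209 N·m.
J = π(d_o⁴ − d_i⁴)/32 = π(0.0314⁴ − 0.0181⁴)/32 = 8.490×10^-8 m⁴.
τ_max = T·r/J = 1209 × 0.0157 / 8.490×10^-8 = 2.236×10^8 Pa.

224 N/mm²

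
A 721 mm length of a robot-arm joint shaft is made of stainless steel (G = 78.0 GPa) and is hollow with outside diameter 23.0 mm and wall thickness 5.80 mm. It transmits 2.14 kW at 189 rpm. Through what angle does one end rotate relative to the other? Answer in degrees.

2.22°

ω = 2π·189/60 = 19.79 rad/s, so T = P/ω = 2.14×10³ / 19.79 = 108.1 N·m.
J = π(d_o⁴ − d_i⁴)/32 = π(0.0230⁴ − 0.0114⁴)/32 = 2.582×10^-8 m⁴.
θ = T·L/(G·J) = 108.1 × 0.721 / (78.0×10⁹ × 2.582×10^-8) = 0.03872 rad.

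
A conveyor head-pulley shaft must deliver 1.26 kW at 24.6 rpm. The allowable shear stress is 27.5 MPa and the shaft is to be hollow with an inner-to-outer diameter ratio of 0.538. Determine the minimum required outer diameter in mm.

46.2 mm

ω = 2π·24.6/60 = 2.576 rad/s, so T = P/ω = 1.26×10³ / 2.576 = 489.1 N·m.
For a hollow shaft with d_i/d_o = 0.538: τ_max = 16T/(π d_o³ (1−k⁴)), so d_o = [16T/(π τ_allow (1−k⁴))]^(1/3) = [16·489.1/(π·2.75×10^7·0.9162)]^(1/3) = 0.04624 m.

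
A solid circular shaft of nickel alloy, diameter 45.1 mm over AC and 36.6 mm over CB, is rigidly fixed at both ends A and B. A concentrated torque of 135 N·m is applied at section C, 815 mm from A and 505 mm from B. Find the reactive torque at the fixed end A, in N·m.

Compatibility: T_A·a/J_AC = T_B·b/J_CB with T_A + T_B = T₀.
J_AC = 4.06×10^-7 m⁴, J_CB = 1.76×10^-7 m⁴, so T_A = T₀·(J_AC/a)/((J_AC/a)+(J_CB/b)) = 79.41 N·m, T_B = 55.59 N·m.

79.4 N·m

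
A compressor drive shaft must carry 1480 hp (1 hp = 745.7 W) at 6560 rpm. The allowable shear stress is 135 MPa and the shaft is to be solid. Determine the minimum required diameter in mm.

ω = 2π·6560/60 = 687.0 rad/s, so T = P/ω = 1480×745.7 / 687.0 = 1607 N·m.
For a solid shaft τ_max = 16T/(πd³), so d = (16T/(π τ_allow))^(1/3) = (16·1607/(π·1.35×10^8))^(1/3) = 0.03928 m.

39.3 mm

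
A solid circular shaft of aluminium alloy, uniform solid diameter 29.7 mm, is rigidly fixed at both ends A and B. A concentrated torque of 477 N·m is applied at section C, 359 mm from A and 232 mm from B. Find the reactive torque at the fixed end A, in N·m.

With uniform GJ and both ends fixed, compatibility θ_AC = θ_CB gives T_A·a = T_B·b, together with T_A + T_B = T₀.
T_A = T₀·b/(a+b) = 477.0·232/591.0 = 187.2 N·m; T_B = 289.8 N·m.

187 N·m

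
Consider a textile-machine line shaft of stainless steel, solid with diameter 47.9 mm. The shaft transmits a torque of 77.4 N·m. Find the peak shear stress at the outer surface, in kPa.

3590 kPa

J = πd⁴/32 = π(0.0479)⁴/32 = 5.168×10^-7 m⁴.
τ_max = T·r/J = 77.40 × 0.0239 / 5.168×10^-7 = 3.587×10^6 Pa.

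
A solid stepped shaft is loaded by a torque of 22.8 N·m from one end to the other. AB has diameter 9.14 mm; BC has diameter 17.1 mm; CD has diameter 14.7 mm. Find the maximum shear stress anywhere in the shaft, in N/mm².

152 N/mm²

Under the same torque, τ_max = 16T/(πd³) is largest where d is smallest — segment AB (d = 9.14 mm).
τ_max = 16·22.80/(π·(0.00914)³) = 1.521×10^8 Pa.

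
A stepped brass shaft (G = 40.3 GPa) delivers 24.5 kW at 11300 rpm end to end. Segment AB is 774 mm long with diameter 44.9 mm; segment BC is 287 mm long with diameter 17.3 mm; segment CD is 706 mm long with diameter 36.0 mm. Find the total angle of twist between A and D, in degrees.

1.14°

ω = 2π·11300/60 = 1183 rad/s, so T = P/ω = 24.5×10³ / 1183 = 20.70 N·m.
J_AB = π(0.0449)⁴/32 = 3.99×10^-7 m⁴; J_BC = π(0.0173)⁴/32 = 8.79×10^-9 m⁴; J_CD = π(0.0360)⁴/32 = 1.65×10^-7 m⁴.
θ = (T/G)·Σ L_i/J_i = (20.70/40.3×10⁹)·(0.774/3.99×10^-7 + 0.287/8.79×10^-9 + 0.706/1.65×10^-7) = 0.01996 rad.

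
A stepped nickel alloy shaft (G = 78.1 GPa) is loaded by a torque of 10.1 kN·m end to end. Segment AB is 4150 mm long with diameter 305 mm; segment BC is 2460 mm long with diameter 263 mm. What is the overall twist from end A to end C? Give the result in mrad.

1.31 mrad

J_AB = π(0.305)⁴/32 = 8.50×10^-4 m⁴; J_BC = π(0.263)⁴/32 = 4.70×10^-4 m⁴.
θ = (T/G)·Σ L_i/J_i = (10100/78.1×10⁹)·(4.15/8.50×10^-4 + 2.46/4.70×10^-4) = 1.309×10^-3 rad.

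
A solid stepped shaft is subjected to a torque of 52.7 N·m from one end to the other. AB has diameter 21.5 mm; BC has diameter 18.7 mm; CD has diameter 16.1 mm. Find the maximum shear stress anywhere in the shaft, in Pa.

6.43e7 Pa

Under the same torque, τ_max = 16T/(πd³) is largest where d is smallest — segment CD (d = 16.1 mm).
τ_max = 16·52.70/(π·(0.0161)³) = 6.431×10^7 Pa.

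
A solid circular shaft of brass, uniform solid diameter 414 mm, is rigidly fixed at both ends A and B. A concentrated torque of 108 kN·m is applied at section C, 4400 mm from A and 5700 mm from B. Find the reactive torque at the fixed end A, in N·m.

61000 N·m

With uniform GJ and both ends fixed, compatibility θ_AC = θ_CB gives T_A·a = T_B·b, together with T_A + T_B = T₀.
T_A = T₀·b/(a+b) = 108000·5700/10100 = 60950 N·m; T_B = 47050 N·m.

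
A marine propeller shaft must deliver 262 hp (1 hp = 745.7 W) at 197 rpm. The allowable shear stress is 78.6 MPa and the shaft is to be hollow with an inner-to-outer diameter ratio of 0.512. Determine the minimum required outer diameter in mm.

ω = 2π·197/60 = 20.63 rad/s, so T = P/ω = 262×745.7 / 20.63 = 9470 N·m.
For a hollow shaft with d_i/d_o = 0.512: τ_max = 16T/(π d_o³ (1−k⁴)), so d_o = [16T/(π τ_allow (1−k⁴))]^(1/3) = [16·9470/(π·7.86×10^7·0.9313)]^(1/3) = 0.08702 m.

87.0 mm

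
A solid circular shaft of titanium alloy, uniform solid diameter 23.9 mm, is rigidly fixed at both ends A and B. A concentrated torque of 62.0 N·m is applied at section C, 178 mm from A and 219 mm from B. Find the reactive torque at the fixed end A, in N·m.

34.2 N·m

With uniform GJ and both ends fixed, compatibility θ_AC = θ_CB gives T_A·a = T_B·b, together with T_A + T_B = T₀.
T_A = T₀·b/(a+b) = 62.00·219/397.0 = 34.20 N·m; T_B = 27.80 N·m.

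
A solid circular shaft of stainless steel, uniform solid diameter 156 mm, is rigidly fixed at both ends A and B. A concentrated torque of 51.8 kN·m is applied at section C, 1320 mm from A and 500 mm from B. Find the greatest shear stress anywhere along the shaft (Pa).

With uniform GJ and both ends fixed, compatibility θ_AC = θ_CB gives T_A·a = T_B·b, together with T_A + T_B = T₀.
T_A = T₀·b/(a+b) = 51800·500/1820 = 14230 N·m; T_B = 37570 N·m.
τ in each portion: τ_AC = 1.91×10^7 Pa, τ_CB = 5.04×10^7 Pa; maximum is in CB.
τ_max = T_CB·r/J = 37570·0.0780/5.81×10^-5 = 5.040×10^7 Pa.

5.04e7 Pa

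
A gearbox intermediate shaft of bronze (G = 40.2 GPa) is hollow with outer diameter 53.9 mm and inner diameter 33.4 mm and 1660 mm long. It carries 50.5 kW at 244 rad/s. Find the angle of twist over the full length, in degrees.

0.693°

ω = 244 rad/s, so T = P/ω = 50.5×10³ / 244.0 = 207.0 N·m.
J = π(d_o⁴ − d_i⁴)/32 = π(0.0539⁴ − 0.0334⁴)/32 = 7.064×10^-7 m⁴.
θ = T·L/(G·J) = 207.0 × 1.66 / (40.2×10⁹ × 7.064×10^-7) = 0.01210 rad.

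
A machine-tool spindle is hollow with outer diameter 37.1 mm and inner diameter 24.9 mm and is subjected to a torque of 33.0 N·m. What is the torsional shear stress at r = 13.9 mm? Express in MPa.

3.09 MPa

J = π(d_o⁴ − d_i⁴)/32 = π(0.0371⁴ − 0.0249⁴)/32 = 1.483×10^-7 m⁴.
Shear stress varies linearly with radius: τ = T·r/J = 33.00 × 0.0139 / 1.483×10^-7 = 3.094×10^6 Pa.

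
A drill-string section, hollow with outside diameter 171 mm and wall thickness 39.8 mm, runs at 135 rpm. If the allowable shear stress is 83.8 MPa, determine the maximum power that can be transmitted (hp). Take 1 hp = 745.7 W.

1430 hp

J = π(d_o⁴ − d_i⁴)/32 = π(0.171⁴ − 0.0914⁴)/32 = 7.709×10^-5 m⁴.
T_max = τ_allow·J/r = 8.38×10^7 × 7.709×10^-5 / 0.0855 = 75560 N·m.
ω = 2π·135/60 = 14.14 rad/s, so P_max = T_max·ω = 1.068×10^6 W.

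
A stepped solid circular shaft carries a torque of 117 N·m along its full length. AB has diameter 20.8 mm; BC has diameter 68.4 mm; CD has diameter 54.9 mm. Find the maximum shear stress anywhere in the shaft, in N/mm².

Under the same torque, τ_max = 16T/(πd³) is largest where d is smallest — segment AB (d = 20.8 mm).
τ_max = 16·117.0/(π·(0.0208)³) = 6.622×10^7 Pa.

66.2 N/mm²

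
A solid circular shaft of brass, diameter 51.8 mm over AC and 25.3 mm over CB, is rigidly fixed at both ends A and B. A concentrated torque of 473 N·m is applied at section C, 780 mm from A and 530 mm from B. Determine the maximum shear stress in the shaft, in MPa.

Compatibility: T_A·a/J_AC = T_B·b/J_CB with T_A + T_B = T₀.
J_AC = 7.07×10^-7 m⁴, J_CB = 4.02×10^-8 m⁴, so T_A = T₀·(J_AC/a)/((J_AC/a)+(J_CB/b)) = 436.4 N·m, T_B = 36.55 N·m.
τ in each portion: τ_AC = 1.60×10^7 Pa, τ_CB = 1.15×10^7 Pa; maximum is in AC.
τ_max = T_AC·r/J = 436.4·0.0259/7.07×10^-7 = 1.599×10^7 Pa.

16.0 MPa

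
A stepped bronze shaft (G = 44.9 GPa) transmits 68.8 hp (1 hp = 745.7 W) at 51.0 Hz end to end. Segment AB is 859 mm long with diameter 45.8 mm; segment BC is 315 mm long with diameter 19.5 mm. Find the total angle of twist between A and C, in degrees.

ω = 2π·51.0 = 320.4 rad/s, so T = P/ω = 68.8×745.7 / 320.4 = 160.1 N·m.
J_AB = π(0.0458)⁴/32 = 4.32×10^-7 m⁴; J_BC = π(0.0195)⁴/32 = 1.42×10^-8 m⁴.
θ = (T/G)·Σ L_i/J_i = (160.1/44.9×10⁹)·(0.859/4.32×10^-7 + 0.315/1.42×10^-8) = 0.08622 rad.

4.94°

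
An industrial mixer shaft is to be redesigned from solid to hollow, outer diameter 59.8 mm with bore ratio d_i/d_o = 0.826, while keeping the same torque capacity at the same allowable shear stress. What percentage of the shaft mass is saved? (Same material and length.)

Equal τ_max and T ⇒ the solid shaft needs d_s³ = d_o³(1−k⁴), so d_s = 59.8·(1−0.826⁴)^(1/3) = 48.53 mm.
Area ratio A_h/A_s = d_o²(1−k²)/d_s² = (1−k²)/(1−k⁴)^(2/3) = 0.4824.
Mass saving = 1 − 0.4824 = 51.8 %.

51.8 %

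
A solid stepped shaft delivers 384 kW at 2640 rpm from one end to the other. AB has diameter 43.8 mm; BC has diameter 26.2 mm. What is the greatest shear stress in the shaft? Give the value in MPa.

ω = 2π·2640/60 = 276.5 rad/s, so T = P/ω = 384×10³ / 276.5 = 1389 N·m.
Under the same torque, τ_max = 16T/(πd³) is largest where d is smallest — segment BC (d = 26.2 mm).
τ_max = 16·1389/(π·(0.0262)³) = 3.933×10^8 Pa.

393 MPa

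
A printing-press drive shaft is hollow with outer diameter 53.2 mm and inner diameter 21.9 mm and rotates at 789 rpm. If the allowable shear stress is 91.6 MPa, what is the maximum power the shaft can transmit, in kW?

217 kW

J = π(d_o⁴ − d_i⁴)/32 = π(0.0532⁴ − 0.0219⁴)/32 = 7.638×10^-7 m⁴.
T_max = τ_allow·J/r = 9.16×10^7 × 7.638×10^-7 / 0.0266 = 2630 N·m.
ω = 2π·789/60 = 82.62 rad/s, so P_max = T_max·ω = 2.173×10^5 W.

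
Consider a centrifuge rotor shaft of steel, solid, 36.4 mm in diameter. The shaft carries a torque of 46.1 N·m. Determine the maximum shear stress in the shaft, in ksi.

0.706 ksi

J = πd⁴/32 = π(0.0364)⁴/32 = 1.723×10^-7 m⁴.
τ_max = T·r/J = 46.10 × 0.0182 / 1.723×10^-7 = 4.868×10^6 Pa.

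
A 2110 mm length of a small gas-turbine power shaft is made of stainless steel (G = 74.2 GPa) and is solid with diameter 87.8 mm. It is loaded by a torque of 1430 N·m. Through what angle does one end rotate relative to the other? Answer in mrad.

J = πd⁴/32 = π(0.0878)⁴/32 = 5.834×10^-6 m⁴.
θ = T·L/(G·J) = 1430 × 2.11 / (74.2×10⁹ × 5.834×10^-6) = 6.970×10^-3 rad.

6.97 mrad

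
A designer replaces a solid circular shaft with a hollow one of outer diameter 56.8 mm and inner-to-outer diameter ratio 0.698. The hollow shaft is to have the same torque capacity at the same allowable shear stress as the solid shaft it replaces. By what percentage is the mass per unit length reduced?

Equal τ_max and T ⇒ the solid shaft needs d_s³ = d_o³(1−k⁴), so d_s = 56.8·(1−0.698⁴)^(1/3) = 51.89 mm.
Area ratio A_h/A_s = d_o²(1−k²)/d_s² = (1−k²)/(1−k⁴)^(2/3) = 0.6143.
Mass saving = 1 − 0.6143 = 38.6 %.

38.6 %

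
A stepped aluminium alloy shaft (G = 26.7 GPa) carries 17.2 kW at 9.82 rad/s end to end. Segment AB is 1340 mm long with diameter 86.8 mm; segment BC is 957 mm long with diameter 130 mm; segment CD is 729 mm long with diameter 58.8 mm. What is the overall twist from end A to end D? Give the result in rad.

ω = 9.82 rad/s, so T = P/ω = 17.2×10³ / 9.820 = 1752 N·m.
J_AB = π(0.0868)⁴/32 = 5.57×10^-6 m⁴; J_BC = π(0.130)⁴/32 = 2.80×10^-5 m⁴; J_CD = π(0.0588)⁴/32 = 1.17×10^-6 m⁴.
θ = (T/G)·Σ L_i/J_i = (1752/26.7×10⁹)·(1.34/5.57×10^-6 + 0.957/2.80×10^-5 + 0.729/1.17×10^-6) = 0.05876 rad.

0.0588 rad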